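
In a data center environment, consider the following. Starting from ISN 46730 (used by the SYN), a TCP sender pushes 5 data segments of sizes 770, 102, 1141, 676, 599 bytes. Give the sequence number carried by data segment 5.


The SYN occupies sequence number ISN = 46730, so the first data byte is ISN + 1 = 46731.
SEQ of data segment i = (ISN + 1) + sum of payload sizes of segments 1..i-1.
Segment 1: SEQ = 46731, payload = 770 bytes
Segment 2: SEQ = 47501, payload = 102 bytes
Segment 3: SEQ = 47603, payload = 1141 bytes
Segment 4: SEQ = 48744, payload = 676 bytes
Segment 5: SEQ = 49420, payload = 599 bytes
SEQ of segment 5 = 46731 + 770 + 102 + 1141 + 676 = 49420

49420


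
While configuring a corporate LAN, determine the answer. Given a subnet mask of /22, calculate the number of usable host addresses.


Given: subnet mask /22
Host bits = 32 - 22 = 10
Total addresses = 2^10 = 1024
Usable hosts = 1024 - 2 (network + broadcast) = 1022

1022


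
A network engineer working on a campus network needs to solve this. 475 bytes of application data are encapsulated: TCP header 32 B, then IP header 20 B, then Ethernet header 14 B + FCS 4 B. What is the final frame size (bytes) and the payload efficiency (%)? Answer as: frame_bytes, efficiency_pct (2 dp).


TCP segment = 475 + 32 = 507 B
IP packet = 507 + 20 = 527 B
Ethernet frame = 527 + 14 + 4 = 545 B
Efficiency = app / frame = 475 / 545 = 0.871560 = 87.1560% -> 87.16% (2 dp)

545, 87.16


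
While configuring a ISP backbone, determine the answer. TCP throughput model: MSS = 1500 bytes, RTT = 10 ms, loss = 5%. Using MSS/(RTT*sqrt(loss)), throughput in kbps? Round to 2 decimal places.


Given: MSS = 1500 bytes, RTT = 10 ms, loss = 5%
RTT in seconds = 10 / 1000 = 0.01
Loss rate = 5% = 0.05
sqrt(loss) = sqrt(0.05) = 0.223606797750
Throughput (bytes/s) = 1500 / (0.01 * 0.223606797750) = 670820.3932
Throughput (kbps) = 670820.3932 * 8 / 1000 = 5366.563146 -> 5366.56 kbps (2 dp)

5366.56


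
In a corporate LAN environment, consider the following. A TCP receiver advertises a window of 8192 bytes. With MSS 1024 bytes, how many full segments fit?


Given: RWND = 8192 bytes, MSS = 1024 bytes
Full segments = floor(RWND / MSS)
Full segments = floor(8192 / 1024)
Full segments = floor(8.0) = 8

8


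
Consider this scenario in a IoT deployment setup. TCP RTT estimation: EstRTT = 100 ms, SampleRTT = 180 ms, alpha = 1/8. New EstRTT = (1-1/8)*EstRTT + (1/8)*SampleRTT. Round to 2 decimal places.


Given: EstRTT = 100 ms, SampleRTT = 180 ms, alpha = 1/8
New EstRTT = (1 - alpha) * EstRTT + alpha * SampleRTT
(7/8) * 100 = 87.5
(1/8) * 180 = 22.5
New EstRTT = 87.5 + 22.5 = 110 ms -> 110.00 ms (2 dp)

110.00


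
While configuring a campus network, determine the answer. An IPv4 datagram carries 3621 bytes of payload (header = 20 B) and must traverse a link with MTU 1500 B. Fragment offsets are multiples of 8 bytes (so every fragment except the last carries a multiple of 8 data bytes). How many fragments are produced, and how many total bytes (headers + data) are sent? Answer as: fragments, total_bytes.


Max data per non-final fragment = floor((MTU - header)/8)*8 = floor((1500 - 20)/8)*8 = floor(1480/8)*8 = 1480 B
Final fragment needs no 8-byte alignment: it can carry up to MTU - header = 1480 B
Non-final fragments needed = ceil((payload - 1480) / 1480) = ceil(2141/1480) = ceil(1.4466) = 2
Number of fragments = 2 + 1 = 3
Fragment sizes (data): 2 * 1480 B + 661 B (last, 661 <= 1480 OK)
Total bytes sent = payload + n_frags * header = 3621 + 3*20 = 3621 + 60 = 3681 B

3, 3681


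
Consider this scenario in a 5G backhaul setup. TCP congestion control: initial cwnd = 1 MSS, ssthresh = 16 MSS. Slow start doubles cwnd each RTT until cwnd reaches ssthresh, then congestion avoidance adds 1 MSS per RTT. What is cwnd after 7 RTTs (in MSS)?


RTT 0: cwnd = 1 MSS (initial)
RTT 1: cwnd = 2 MSS (slow start, doubled)
RTT 2: cwnd = 4 MSS (slow start, doubled)
RTT 3: cwnd = 8 MSS (slow start, doubled)
RTT 4: cwnd = 16 MSS (slow start, doubled)
RTT 5: cwnd = 17 MSS (congestion avoidance, +1)
RTT 6: cwnd = 18 MSS (congestion avoidance, +1)
RTT 7: cwnd = 19 MSS (congestion avoidance, +1)

19


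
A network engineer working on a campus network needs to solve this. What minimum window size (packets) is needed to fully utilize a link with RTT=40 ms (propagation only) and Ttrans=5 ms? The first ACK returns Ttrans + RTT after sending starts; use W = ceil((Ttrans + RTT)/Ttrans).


Given: Ttrans = 5 ms, RTT = 40 ms (= 2 * Tprop, Tprop = 20 ms)
Time until first ACK returns = Ttrans + RTT = 5 + 40 = 45 ms
Need W * Ttrans >= Ttrans + RTT  ->  W >= (Ttrans + RTT) / Ttrans
(Ttrans + RTT) / Ttrans = 45 / 5 = 9
W_min = ceil(9) = 9

9


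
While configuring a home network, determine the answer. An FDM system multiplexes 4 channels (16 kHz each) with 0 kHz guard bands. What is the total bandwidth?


Given: 4 channels, 16 kHz each, guard = 0 kHz
Channel bandwidth = 4 * 16 = 64 kHz
Guard bands = 3 gaps * 0 kHz = 0 kHz
Total = 64 + 0 = 64 kHz

64


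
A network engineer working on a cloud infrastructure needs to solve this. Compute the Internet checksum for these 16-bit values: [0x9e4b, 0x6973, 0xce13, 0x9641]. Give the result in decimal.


Given words: [0x9e4b, 0x6973, 0xce13, 0x9641]
Step 1: Sum all words
Raw sum = 40523 + 26995 + 52755 + 38465 = 158738
Step 2: Fold carry: (27666 + 2) = 27668
One's complement = ~27668 & 0xFFFF = 37867

37867


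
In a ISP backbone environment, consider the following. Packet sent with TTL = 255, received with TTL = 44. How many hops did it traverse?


Given: initial TTL = 255, received TTL = 44
Hops = initial TTL - received TTL
Hops = 255 - 44 = 211

211


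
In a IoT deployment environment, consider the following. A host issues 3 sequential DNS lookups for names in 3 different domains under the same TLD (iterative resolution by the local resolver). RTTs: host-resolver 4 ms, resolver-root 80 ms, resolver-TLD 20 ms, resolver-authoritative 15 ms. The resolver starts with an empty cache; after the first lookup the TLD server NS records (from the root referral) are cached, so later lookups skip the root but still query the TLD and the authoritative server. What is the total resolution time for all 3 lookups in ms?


Lookup 1 (cold cache): local + root + TLD + auth = 4 + 80 + 20 + 15 = 119 ms
Lookups 2..3 (TLD NS cached -> skip root; new domain -> still ask TLD and auth): local + TLD + auth = 4 + 20 + 15 = 39 ms each
Remaining 2 lookups: 2 * 39 = 78 ms
Total = 119 + 78 = 197 ms

197


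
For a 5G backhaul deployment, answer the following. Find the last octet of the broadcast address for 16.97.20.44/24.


Given: IP = 16.97.20.44, prefix = /24
Host bits = 32 - 24 = 8
Network last octet = 44 AND mask = 0
Host part size = 2^8 - 1 = 255
Broadcast last octet = 0 OR 255 = 255

255


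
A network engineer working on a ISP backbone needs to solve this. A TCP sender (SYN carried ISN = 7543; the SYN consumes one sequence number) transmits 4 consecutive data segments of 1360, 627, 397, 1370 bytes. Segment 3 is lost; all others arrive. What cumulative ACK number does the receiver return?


SYN uses sequence number 7543; first data byte = ISN + 1 = 7544.
Segment 1: SEQ = 7544, len = 1360 B, covers [7544, 8903]
Segment 2: SEQ = 8904, len = 627 B, covers [8904, 9530]
Segment 3: SEQ = 9531, len = 397 B, covers [9531, 9927] [LOST]
Segment 4: SEQ = 9928, len = 1370 B, covers [9928, 11297]
In-order data received: bytes [7544, 9530] (segments 1..2).
Segment 3 missing -> gap begins at byte 9531; later segments buffered out of order.
Cumulative ACK = next expected in-order byte = 7544 + 1360 + 627 = 9531

9531


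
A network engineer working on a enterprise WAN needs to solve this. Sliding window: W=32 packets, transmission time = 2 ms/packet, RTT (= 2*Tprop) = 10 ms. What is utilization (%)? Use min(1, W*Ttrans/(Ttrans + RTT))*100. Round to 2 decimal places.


Given: W = 32, Ttrans = 2 ms, RTT = 10 ms (= 2 * Tprop, Tprop = 5 ms)
Cycle time = Ttrans + RTT = 2 + 10 = 12 ms (first packet sent until its ACK returns)
W * Ttrans = 32 * 2 = 64 ms of sending per cycle
W * Ttrans / (Ttrans + RTT) = 64 / 12 = 5.333333
U = min(1, 5.333333) = 1.000000
U% = 100.00%

100.00


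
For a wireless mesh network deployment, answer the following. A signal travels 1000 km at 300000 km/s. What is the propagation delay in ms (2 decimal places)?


Given: distance = 1000 km, speed = 300000 km/s
Delay = distance / speed = 1000 / 300000 seconds
Delay in ms = 1000 * 1000 / 300000
Delay = 3.3333 ms
Rounded to 2 dp = 3.33 ms

3.33


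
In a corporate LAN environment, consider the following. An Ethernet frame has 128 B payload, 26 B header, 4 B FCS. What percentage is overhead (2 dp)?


Given: payload = 128 B, header = 26 B, trailer = 4 B
Overhead bytes = header + trailer = 26 + 4 = 30
Total frame = payload + overhead = 128 + 30 = 158
Overhead % = 30 / 158 * 100 = 18.9873% -> 18.99% (2 dp)

18.99


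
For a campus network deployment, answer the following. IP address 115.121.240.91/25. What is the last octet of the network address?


Given: IP = 115.121.240.91, prefix = /25
Subnet mask = 255.255.255.128
Last octet of IP: 91
Last octet of mask: 128
Network last octet = 91 AND 128 = 0

0


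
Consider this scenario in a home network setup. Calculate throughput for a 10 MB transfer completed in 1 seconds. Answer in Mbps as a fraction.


Given: file = 10 MB, time = 1 s
File in Mb = 10 * 8 = 80 Mb
Throughput = 80 / 1 Mbps
Throughput = 80 Mbps

80


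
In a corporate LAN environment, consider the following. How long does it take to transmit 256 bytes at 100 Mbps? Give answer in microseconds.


Given: packet = 256 bytes, bandwidth = 100 Mbps
Packet in bits = 256 * 8 = 2048 bits
Bandwidth = 100 * 10^6 = 100000000 bps
Time = 2048 / 100000000 seconds
Time in us = 2048 * 10^6 / 100000000 = 20.48

20.48


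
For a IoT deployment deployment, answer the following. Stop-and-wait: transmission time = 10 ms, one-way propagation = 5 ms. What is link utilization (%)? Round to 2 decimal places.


Given: Ttrans = 10 ms, Tprop = 5 ms
RTT = 2 * Tprop = 2 * 5 = 10 ms
U = Ttrans / (Ttrans + RTT)
U = 10 / (10 + 10)
U = 10 / 20 = 0.5
U% = 50.00%

50.00


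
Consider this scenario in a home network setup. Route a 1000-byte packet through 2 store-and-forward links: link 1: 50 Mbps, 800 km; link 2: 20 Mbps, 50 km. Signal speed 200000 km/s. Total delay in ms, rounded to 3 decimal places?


Packet = 1000 bytes = 8000 bits. Store-and-forward: sum (t_trans + t_prop) per link.
Link 1: t_trans = 8000/(50*10^6) s = 0.1600 ms; t_prop = 800/200000 s = 4.0000 ms; subtotal = 4.1600 ms
Link 2: t_trans = 8000/(20*10^6) s = 0.4000 ms; t_prop = 50/200000 s = 0.2500 ms; subtotal = 0.6500 ms
End-to-end = 4.1600 + 0.6500 = 4.8100 ms -> 4.810 ms (3 dp)

4.810


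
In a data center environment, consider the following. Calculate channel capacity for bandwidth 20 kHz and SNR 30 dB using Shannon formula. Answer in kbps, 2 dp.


Given: B = 20 kHz, SNR = 30 dB
SNR linear = 10^(30/10) = 1000
1 + SNR = 1001
log2(1001) = 9.9672262588
C = 20 * 1000 * 9.9672262588 = 199344.5252 bps
C = 199.344525 kbps -> 199.34 kbps (2 dp)

199.34


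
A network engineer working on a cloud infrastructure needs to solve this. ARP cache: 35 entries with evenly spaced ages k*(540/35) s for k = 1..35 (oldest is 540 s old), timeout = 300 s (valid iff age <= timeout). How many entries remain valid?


Ages are k * 540/35 s for k = 1..35 (spacing = 15.4286 s).
Entry k is valid iff k * 540/35 <= 300 iff k <= 35 * 300 / 540 = 19.4444
n_valid = floor(19.4444) = 19
(n_stale = 35 - 19 = 16)

19


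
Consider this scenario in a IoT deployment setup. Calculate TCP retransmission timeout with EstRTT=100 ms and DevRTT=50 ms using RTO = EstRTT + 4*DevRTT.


Given: EstRTT = 100 ms, DevRTT = 50 ms
Timeout = EstRTT + 4 * DevRTT
4 * DevRTT = 4 * 50 = 200
Timeout = 100 + 200 = 300 ms

300


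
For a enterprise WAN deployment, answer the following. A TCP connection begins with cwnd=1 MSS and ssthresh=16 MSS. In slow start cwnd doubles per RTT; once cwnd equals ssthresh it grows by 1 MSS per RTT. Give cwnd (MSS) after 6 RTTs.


RTT 0: cwnd = 1 MSS (initial)
RTT 1: cwnd = 2 MSS (slow start, doubled)
RTT 2: cwnd = 4 MSS (slow start, doubled)
RTT 3: cwnd = 8 MSS (slow start, doubled)
RTT 4: cwnd = 16 MSS (slow start, doubled)
RTT 5: cwnd = 17 MSS (congestion avoidance, +1)
RTT 6: cwnd = 18 MSS (congestion avoidance, +1)

18


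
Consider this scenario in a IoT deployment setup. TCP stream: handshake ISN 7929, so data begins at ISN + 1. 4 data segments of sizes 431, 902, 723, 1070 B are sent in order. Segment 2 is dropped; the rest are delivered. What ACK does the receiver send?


SYN uses sequence number 7929; first data byte = ISN + 1 = 7930.
Segment 1: SEQ = 7930, len = 431 B, covers [7930, 8360]
Segment 2: SEQ = 8361, len = 902 B, covers [8361, 9262] [LOST]
Segment 3: SEQ = 9263, len = 723 B, covers [9263, 9985]
Segment 4: SEQ = 9986, len = 1070 B, covers [9986, 11055]
In-order data received: bytes [7930, 8360] (segments 1..1).
Segment 2 missing -> gap begins at byte 8361; later segments buffered out of order.
Cumulative ACK = next expected in-order byte = 7930 + 431 = 8361

8361


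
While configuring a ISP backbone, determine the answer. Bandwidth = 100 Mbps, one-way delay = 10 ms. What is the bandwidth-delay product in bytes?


Given: bandwidth = 100 Mbps, delay = 10 ms
BDP in bits = 100 * 10^6 * 10 / 1000
BDP in bits = 1000000
BDP in bytes = 1000000 / 8 = 125000

125000


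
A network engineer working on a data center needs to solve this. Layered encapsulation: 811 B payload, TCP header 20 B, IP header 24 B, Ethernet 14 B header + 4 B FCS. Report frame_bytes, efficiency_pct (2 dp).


TCP segment = 811 + 20 = 831 B
IP packet = 831 + 24 = 855 B
Ethernet frame = 855 + 14 + 4 = 873 B
Efficiency = app / frame = 811 / 873 = 0.928981 = 92.8981% -> 92.90% (2 dp)

873, 92.90


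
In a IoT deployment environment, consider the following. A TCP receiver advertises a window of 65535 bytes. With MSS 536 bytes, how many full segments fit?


Given: RWND = 65535 bytes, MSS = 536 bytes
Full segments = floor(RWND / MSS)
Full segments = floor(65535 / 536)
Full segments = floor(122.2668) = 122

122


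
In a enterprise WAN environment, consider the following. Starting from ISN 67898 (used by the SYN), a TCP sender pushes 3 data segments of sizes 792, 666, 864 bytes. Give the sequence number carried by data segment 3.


The SYN occupies sequence number ISN = 67898, so the first data byte is ISN + 1 = 67899.
SEQ of data segment i = (ISN + 1) + sum of payload sizes of segments 1..i-1.
Segment 1: SEQ = 67899, payload = 792 bytes
Segment 2: SEQ = 68691, payload = 666 bytes
Segment 3: SEQ = 69357, payload = 864 bytes
SEQ of segment 3 = 67899 + 792 + 666 = 69357

69357


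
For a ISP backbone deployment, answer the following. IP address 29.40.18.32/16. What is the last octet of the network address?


Given: IP = 29.40.18.32, prefix = /16
Subnet mask = 255.255.0.0
Last octet of IP: 32
Last octet of mask: 0
Network last octet = 32 AND 0 = 0

0


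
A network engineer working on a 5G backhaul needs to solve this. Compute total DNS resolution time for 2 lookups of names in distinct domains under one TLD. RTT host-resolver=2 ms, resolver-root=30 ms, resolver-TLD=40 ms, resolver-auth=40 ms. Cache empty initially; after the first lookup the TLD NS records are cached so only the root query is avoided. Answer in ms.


Lookup 1 (cold cache): local + root + TLD + auth = 2 + 30 + 40 + 40 = 112 ms
Lookups 2..2 (TLD NS cached -> skip root; new domain -> still ask TLD and auth): local + TLD + auth = 2 + 40 + 40 = 82 ms each
Remaining 1 lookups: 1 * 82 = 82 ms
Total = 112 + 82 = 194 ms

194


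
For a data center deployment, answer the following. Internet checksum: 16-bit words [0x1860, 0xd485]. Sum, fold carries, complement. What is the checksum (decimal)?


Given words: [0x1860, 0xd485]
Step 1: Sum all words
Raw sum = 6240 + 54405 = 60645
One's complement = ~60645 & 0xFFFF = 4890

4890


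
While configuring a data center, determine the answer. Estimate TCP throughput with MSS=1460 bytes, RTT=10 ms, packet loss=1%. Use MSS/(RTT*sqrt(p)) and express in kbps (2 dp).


Given: MSS = 1460 bytes, RTT = 10 ms, loss = 1%
RTT in seconds = 10 / 1000 = 0.01
Loss rate = 1% = 0.01
sqrt(loss) = sqrt(0.01) = 0.1
Throughput (bytes/s) = 1460 / (0.01 * 0.1) = 1460000.0000
Throughput (kbps) = 1460000.0000 * 8 / 1000 = 11680.000000 -> 11680.00 kbps (2 dp)

11680.00


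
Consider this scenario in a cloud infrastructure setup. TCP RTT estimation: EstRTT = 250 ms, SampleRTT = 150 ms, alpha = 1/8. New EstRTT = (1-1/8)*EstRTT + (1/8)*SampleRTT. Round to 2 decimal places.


Given: EstRTT = 250 ms, SampleRTT = 150 ms, alpha = 1/8
New EstRTT = (1 - alpha) * EstRTT + alpha * SampleRTT
(7/8) * 250 = 218.75
(1/8) * 150 = 18.75
New EstRTT = 218.75 + 18.75 = 237.5 ms -> 237.50 ms (2 dp)

237.50


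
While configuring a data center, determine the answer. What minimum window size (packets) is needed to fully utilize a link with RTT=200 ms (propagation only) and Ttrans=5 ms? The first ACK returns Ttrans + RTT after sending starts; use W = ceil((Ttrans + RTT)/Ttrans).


Given: Ttrans = 5 ms, RTT = 200 ms (= 2 * Tprop, Tprop = 100 ms)
Time until first ACK returns = Ttrans + RTT = 5 + 200 = 205 ms
Need W * Ttrans >= Ttrans + RTT  ->  W >= (Ttrans + RTT) / Ttrans
(Ttrans + RTT) / Ttrans = 205 / 5 = 41
W_min = ceil(41) = 41

41


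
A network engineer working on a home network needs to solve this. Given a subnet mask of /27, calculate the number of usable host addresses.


Given: subnet mask /27
Host bits = 32 - 27 = 5
Total addresses = 2^5 = 32
Usable hosts = 32 - 2 (network + broadcast) = 30

30


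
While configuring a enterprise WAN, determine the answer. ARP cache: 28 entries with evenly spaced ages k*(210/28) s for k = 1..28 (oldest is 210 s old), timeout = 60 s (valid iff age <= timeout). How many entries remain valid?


Ages are k * 210/28 s for k = 1..28 (spacing = 7.5000 s).
Entry k is valid iff k * 210/28 <= 60 iff k <= 28 * 60 / 210 = 8.0000
n_valid = floor(8.0000) = 8
(n_stale = 28 - 8 = 20)

8


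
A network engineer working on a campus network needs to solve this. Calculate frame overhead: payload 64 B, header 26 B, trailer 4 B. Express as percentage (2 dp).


Given: payload = 64 B, header = 26 B, trailer = 4 B
Overhead bytes = header + trailer = 26 + 4 = 30
Total frame = payload + overhead = 64 + 30 = 94
Overhead % = 30 / 94 * 100 = 31.9149% -> 31.91% (2 dp)

31.91


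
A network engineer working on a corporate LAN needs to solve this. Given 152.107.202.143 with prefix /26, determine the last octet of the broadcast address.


Given: IP = 152.107.202.143, prefix = /26
Host bits = 32 - 26 = 6
Network last octet = 143 AND mask = 128
Host part size = 2^6 - 1 = 63
Broadcast last octet = 128 OR 63 = 191

191


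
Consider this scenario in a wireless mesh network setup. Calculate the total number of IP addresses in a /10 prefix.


Given: CIDR prefix /10
Host bits = 32 - 10 = 22
Total addresses = 2^22 = 4194304

4194304


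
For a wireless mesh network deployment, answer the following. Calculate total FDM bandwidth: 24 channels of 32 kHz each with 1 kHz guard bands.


Given: 24 channels, 32 kHz each, guard = 1 kHz
Channel bandwidth = 24 * 32 = 768 kHz
Guard bands = 23 gaps * 1 kHz = 23 kHz
Total = 768 + 23 = 791 kHz

791


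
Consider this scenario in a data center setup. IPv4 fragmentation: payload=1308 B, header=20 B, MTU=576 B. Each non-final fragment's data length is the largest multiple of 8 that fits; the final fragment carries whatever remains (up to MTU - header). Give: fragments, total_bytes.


Max data per non-final fragment = floor((MTU - header)/8)*8 = floor((576 - 20)/8)*8 = floor(556/8)*8 = 552 B
Final fragment needs no 8-byte alignment: it can carry up to MTU - header = 556 B
Non-final fragments needed = ceil((payload - 556) / 552) = ceil(752/552) = ceil(1.3623) = 2
Number of fragments = 2 + 1 = 3
Fragment sizes (data): 2 * 552 B + 204 B (last, 204 <= 556 OK)
Total bytes sent = payload + n_frags * header = 1308 + 3*20 = 1308 + 60 = 1368 B

3, 1368


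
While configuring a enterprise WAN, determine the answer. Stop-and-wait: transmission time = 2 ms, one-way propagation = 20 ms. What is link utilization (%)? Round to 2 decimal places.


Given: Ttrans = 2 ms, Tprop = 20 ms
RTT = 2 * Tprop = 2 * 20 = 40 ms
U = Ttrans / (Ttrans + RTT)
U = 2 / (2 + 40)
U = 2 / 42 = 0.047619
U% = 4.76%

4.76


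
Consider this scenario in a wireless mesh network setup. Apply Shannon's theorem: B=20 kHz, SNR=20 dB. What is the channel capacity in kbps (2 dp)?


Given: B = 20 kHz, SNR = 20 dB
SNR linear = 10^(20/10) = 100
1 + SNR = 101
log2(101) = 6.6582114828
C = 20 * 1000 * 6.6582114828 = 133164.2297 bps
C = 133.164230 kbps -> 133.16 kbps (2 dp)

133.16


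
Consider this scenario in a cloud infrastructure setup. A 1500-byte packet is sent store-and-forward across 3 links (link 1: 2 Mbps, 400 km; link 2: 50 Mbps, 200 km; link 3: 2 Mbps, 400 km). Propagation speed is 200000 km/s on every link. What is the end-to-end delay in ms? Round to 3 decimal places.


Packet = 1500 bytes = 12000 bits. Store-and-forward: sum (t_trans + t_prop) per link.
Link 1: t_trans = 12000/(2*10^6) s = 6.0000 ms; t_prop = 400/200000 s = 2.0000 ms; subtotal = 8.0000 ms
Link 2: t_trans = 12000/(50*10^6) s = 0.2400 ms; t_prop = 200/200000 s = 1.0000 ms; subtotal = 1.2400 ms
Link 3: t_trans = 12000/(2*10^6) s = 6.0000 ms; t_prop = 400/200000 s = 2.0000 ms; subtotal = 8.0000 ms
End-to-end = 8.0000 + 1.2400 + 8.0000 = 17.2400 ms -> 17.240 ms (3 dp)

17.240


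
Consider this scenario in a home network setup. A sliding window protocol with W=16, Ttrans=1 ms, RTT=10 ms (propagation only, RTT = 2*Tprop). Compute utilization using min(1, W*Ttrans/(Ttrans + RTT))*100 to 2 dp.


Given: W = 16, Ttrans = 1 ms, RTT = 10 ms (= 2 * Tprop, Tprop = 5 ms)
Cycle time = Ttrans + RTT = 1 + 10 = 11 ms (first packet sent until its ACK returns)
W * Ttrans = 16 * 1 = 16 ms of sending per cycle
W * Ttrans / (Ttrans + RTT) = 16 / 11 = 1.454545
U = min(1, 1.454545) = 1.000000
U% = 100.00%

100.00


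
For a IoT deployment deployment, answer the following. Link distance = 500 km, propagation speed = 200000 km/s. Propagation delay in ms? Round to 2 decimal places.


Given: distance = 500 km, speed = 200000 km/s
Delay = distance / speed = 500 / 200000 seconds
Delay in ms = 500 * 1000 / 200000
Delay = 2.5000 ms
Rounded to 2 dp = 2.50 ms

2.50


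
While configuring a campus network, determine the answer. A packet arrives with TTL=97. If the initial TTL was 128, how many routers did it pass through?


Given: initial TTL = 128, received TTL = 97
Hops = initial TTL - received TTL
Hops = 128 - 97 = 31

31


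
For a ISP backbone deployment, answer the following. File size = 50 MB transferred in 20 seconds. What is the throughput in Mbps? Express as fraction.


Given: file = 50 MB, time = 20 s
File in Mb = 50 * 8 = 400 Mb
Throughput = 400 / 20 Mbps
Throughput = 20 Mbps

20


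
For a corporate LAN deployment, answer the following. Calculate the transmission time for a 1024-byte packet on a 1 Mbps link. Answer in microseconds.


Given: packet = 1024 bytes, bandwidth = 1 Mbps
Packet in bits = 1024 * 8 = 8192 bits
Bandwidth = 1 * 10^6 = 1000000 bps
Time = 8192 / 1000000 seconds
Time in us = 8192 * 10^6 / 1000000 = 8192

8192


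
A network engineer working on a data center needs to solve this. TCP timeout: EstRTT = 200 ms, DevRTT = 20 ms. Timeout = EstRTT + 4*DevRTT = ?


Given: EstRTT = 200 ms, DevRTT = 20 ms
Timeout = EstRTT + 4 * DevRTT
4 * DevRTT = 4 * 20 = 80
Timeout = 200 + 80 = 280 ms

280


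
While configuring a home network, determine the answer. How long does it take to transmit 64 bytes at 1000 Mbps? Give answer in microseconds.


Given: packet = 64 bytes, bandwidth = 1000 Mbps
Packet in bits = 64 * 8 = 512 bits
Bandwidth = 1000 * 10^6 = 1000000000 bps
Time = 512 / 1000000000 seconds
Time in us = 512 * 10^6 / 1000000000 = 0.512

0.512


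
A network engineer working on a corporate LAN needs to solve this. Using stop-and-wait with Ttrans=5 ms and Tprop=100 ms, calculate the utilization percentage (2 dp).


Given: Ttrans = 5 ms, Tprop = 100 ms
RTT = 2 * Tprop = 2 * 100 = 200 ms
U = Ttrans / (Ttrans + RTT)
U = 5 / (5 + 200)
U = 5 / 205 = 0.02439
U% = 2.44%

2.44


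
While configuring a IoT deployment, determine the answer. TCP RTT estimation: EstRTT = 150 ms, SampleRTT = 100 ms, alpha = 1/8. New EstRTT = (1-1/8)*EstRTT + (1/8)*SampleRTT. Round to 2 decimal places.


Given: EstRTT = 150 ms, SampleRTT = 100 ms, alpha = 1/8
New EstRTT = (1 - alpha) * EstRTT + alpha * SampleRTT
(7/8) * 150 = 131.25
(1/8) * 100 = 12.5
New EstRTT = 131.25 + 12.5 = 143.75 ms -> 143.75 ms (2 dp)

143.75


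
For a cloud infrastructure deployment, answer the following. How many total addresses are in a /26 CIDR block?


Given: CIDR prefix /26
Host bits = 32 - 26 = 6
Total addresses = 2^6 = 64

64


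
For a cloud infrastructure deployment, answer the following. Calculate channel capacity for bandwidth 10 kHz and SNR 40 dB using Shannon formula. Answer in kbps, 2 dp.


Given: B = 10 kHz, SNR = 40 dB
SNR linear = 10^(40/10) = 10000
1 + SNR = 10001
log2(10001) = 13.2878566418
C = 10 * 1000 * 13.2878566418 = 132878.5664 bps
C = 132.878566 kbps -> 132.88 kbps (2 dp)

132.88


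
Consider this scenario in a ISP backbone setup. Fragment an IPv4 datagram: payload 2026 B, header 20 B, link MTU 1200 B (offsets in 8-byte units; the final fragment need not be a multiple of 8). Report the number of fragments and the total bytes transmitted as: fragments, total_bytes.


Max data per non-final fragment = floor((MTU - header)/8)*8 = floor((1200 - 20)/8)*8 = floor(1180/8)*8 = 1176 B
Final fragment needs no 8-byte alignment: it can carry up to MTU - header = 1180 B
Non-final fragments needed = ceil((payload - 1180) / 1176) = ceil(846/1176) = ceil(0.7194) = 1
Number of fragments = 1 + 1 = 2
Fragment sizes (data): 1 * 1176 B + 850 B (last, 850 <= 1180 OK)
Total bytes sent = payload + n_frags * header = 2026 + 2*20 = 2026 + 40 = 2066 B

2, 2066


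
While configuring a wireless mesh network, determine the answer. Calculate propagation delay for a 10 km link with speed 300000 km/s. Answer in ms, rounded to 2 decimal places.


Given: distance = 10 km, speed = 300000 km/s
Delay = distance / speed = 10 / 300000 seconds
Delay in ms = 10 * 1000 / 300000
Delay = 0.0333 ms
Rounded to 2 dp = 0.03 ms

0.03


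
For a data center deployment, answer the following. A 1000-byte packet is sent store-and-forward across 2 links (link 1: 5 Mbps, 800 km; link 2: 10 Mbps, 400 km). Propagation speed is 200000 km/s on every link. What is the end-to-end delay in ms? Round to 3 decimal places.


Packet = 1000 bytes = 8000 bits. Store-and-forward: sum (t_trans + t_prop) per link.
Link 1: t_trans = 8000/(5*10^6) s = 1.6000 ms; t_prop = 800/200000 s = 4.0000 ms; subtotal = 5.6000 ms
Link 2: t_trans = 8000/(10*10^6) s = 0.8000 ms; t_prop = 400/200000 s = 2.0000 ms; subtotal = 2.8000 ms
End-to-end = 5.6000 + 2.8000 = 8.4000 ms -> 8.400 ms (3 dp)

8.400


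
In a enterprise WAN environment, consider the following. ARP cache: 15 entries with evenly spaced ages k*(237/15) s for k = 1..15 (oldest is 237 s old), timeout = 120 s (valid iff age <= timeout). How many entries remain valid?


Ages are k * 237/15 s for k = 1..15 (spacing = 15.8000 s).
Entry k is valid iff k * 237/15 <= 120 iff k <= 15 * 120 / 237 = 7.5949
n_valid = floor(7.5949) = 7
(n_stale = 15 - 7 = 8)

7


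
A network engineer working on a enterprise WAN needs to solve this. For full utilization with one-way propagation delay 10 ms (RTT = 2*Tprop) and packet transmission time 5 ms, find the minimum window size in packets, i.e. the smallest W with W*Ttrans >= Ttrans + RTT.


Given: Ttrans = 5 ms, RTT = 20 ms (= 2 * Tprop, Tprop = 10 ms)
Time until first ACK returns = Ttrans + RTT = 5 + 20 = 25 ms
Need W * Ttrans >= Ttrans + RTT  ->  W >= (Ttrans + RTT) / Ttrans
(Ttrans + RTT) / Ttrans = 25 / 5 = 5
W_min = ceil(5) = 5

5


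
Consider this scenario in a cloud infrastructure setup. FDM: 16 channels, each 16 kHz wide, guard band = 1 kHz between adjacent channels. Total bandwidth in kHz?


Given: 16 channels, 16 kHz each, guard = 1 kHz
Channel bandwidth = 16 * 16 = 256 kHz
Guard bands = 15 gaps * 1 kHz = 15 kHz
Total = 256 + 15 = 271 kHz

271


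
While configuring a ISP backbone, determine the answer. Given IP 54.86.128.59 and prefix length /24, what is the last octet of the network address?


Given: IP = 54.86.128.59, prefix = /24
Subnet mask = 255.255.255.0
Last octet of IP: 59
Last octet of mask: 0
Network last octet = 59 AND 0 = 0

0


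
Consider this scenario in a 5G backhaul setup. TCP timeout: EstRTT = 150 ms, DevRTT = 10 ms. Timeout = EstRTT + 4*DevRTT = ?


Given: EstRTT = 150 ms, DevRTT = 10 ms
Timeout = EstRTT + 4 * DevRTT
4 * DevRTT = 4 * 10 = 40
Timeout = 150 + 40 = 190 ms

190


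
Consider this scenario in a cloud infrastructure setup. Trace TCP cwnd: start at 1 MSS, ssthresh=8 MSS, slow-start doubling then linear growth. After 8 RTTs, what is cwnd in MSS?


RTT 0: cwnd = 1 MSS (initial)
RTT 1: cwnd = 2 MSS (slow start, doubled)
RTT 2: cwnd = 4 MSS (slow start, doubled)
RTT 3: cwnd = 8 MSS (slow start, doubled)
RTT 4: cwnd = 9 MSS (congestion avoidance, +1)
RTT 5: cwnd = 10 MSS (congestion avoidance, +1)
RTT 6: cwnd = 11 MSS (congestion avoidance, +1)
RTT 7: cwnd = 12 MSS (congestion avoidance, +1)
RTT 8: cwnd = 13 MSS (congestion avoidance, +1)

13


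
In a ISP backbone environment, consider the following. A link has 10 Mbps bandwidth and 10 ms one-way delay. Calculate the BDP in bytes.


Given: bandwidth = 10 Mbps, delay = 10 ms
BDP in bits = 10 * 10^6 * 10 / 1000
BDP in bits = 100000
BDP in bytes = 100000 / 8 = 12500

12500


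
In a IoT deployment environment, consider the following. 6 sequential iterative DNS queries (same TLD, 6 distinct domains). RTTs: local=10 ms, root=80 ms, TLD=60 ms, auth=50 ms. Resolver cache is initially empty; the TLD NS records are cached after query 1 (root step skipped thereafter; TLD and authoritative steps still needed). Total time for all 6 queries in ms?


Lookup 1 (cold cache): local + root + TLD + auth = 10 + 80 + 60 + 50 = 200 ms
Lookups 2..6 (TLD NS cached -> skip root; new domain -> still ask TLD and auth): local + TLD + auth = 10 + 60 + 50 = 120 ms each
Remaining 5 lookups: 5 * 120 = 600 ms
Total = 200 + 600 = 800 ms

800


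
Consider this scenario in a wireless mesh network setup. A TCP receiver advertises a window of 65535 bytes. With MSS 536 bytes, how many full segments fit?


Given: RWND = 65535 bytes, MSS = 536 bytes
Full segments = floor(RWND / MSS)
Full segments = floor(65535 / 536)
Full segments = floor(122.2668) = 122

122


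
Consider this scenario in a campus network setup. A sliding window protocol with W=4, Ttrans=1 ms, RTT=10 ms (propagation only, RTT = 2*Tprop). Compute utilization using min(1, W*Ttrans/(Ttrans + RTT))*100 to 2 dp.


Given: W = 4, Ttrans = 1 ms, RTT = 10 ms (= 2 * Tprop, Tprop = 5 ms)
Cycle time = Ttrans + RTT = 1 + 10 = 11 ms (first packet sent until its ACK returns)
W * Ttrans = 4 * 1 = 4 ms of sending per cycle
W * Ttrans / (Ttrans + RTT) = 4 / 11 = 0.363636
U = min(1, 0.363636) = 0.363636
U% = 36.36%

36.36


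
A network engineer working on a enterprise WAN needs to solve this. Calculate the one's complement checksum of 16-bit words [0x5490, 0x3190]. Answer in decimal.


Given words: [0x5490, 0x3190]
Step 1: Sum all words
Raw sum = 21648 + 12688 = 34336
One's complement = ~34336 & 0xFFFF = 31199

31199


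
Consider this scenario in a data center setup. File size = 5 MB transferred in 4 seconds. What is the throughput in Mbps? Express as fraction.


Given: file = 5 MB, time = 4 s
File in Mb = 5 * 8 = 40 Mb
Throughput = 40 / 4 Mbps
Throughput = 10 Mbps

10


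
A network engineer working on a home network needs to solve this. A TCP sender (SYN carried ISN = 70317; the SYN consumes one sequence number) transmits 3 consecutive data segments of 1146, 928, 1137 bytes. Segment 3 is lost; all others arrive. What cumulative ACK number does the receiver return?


SYN uses sequence number 70317; first data byte = ISN + 1 = 70318.
Segment 1: SEQ = 70318, len = 1146 B, covers [70318, 71463]
Segment 2: SEQ = 71464, len = 928 B, covers [71464, 72391]
Segment 3: SEQ = 72392, len = 1137 B, covers [72392, 73528] [LOST]
In-order data received: bytes [70318, 72391] (segments 1..2).
Segment 3 missing -> gap begins at byte 72392.
Cumulative ACK = next expected in-order byte = 70318 + 1146 + 928 = 72392

72392


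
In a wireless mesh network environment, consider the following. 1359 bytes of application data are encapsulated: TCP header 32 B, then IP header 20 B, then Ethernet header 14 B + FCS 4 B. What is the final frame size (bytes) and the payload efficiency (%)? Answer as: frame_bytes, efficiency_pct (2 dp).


TCP segment = 1359 + 32 = 1391 B
IP packet = 1391 + 20 = 1411 B
Ethernet frame = 1411 + 14 + 4 = 1429 B
Efficiency = app / frame = 1359 / 1429 = 0.951015 = 95.1015% -> 95.10% (2 dp)

1429, 95.10


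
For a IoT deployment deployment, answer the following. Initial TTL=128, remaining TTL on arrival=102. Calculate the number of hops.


Given: initial TTL = 128, received TTL = 102
Hops = initial TTL - received TTL
Hops = 128 - 102 = 26

26


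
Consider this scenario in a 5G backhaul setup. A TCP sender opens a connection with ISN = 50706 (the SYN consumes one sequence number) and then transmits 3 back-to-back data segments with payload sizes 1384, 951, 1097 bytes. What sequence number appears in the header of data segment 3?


The SYN occupies sequence number ISN = 50706, so the first data byte is ISN + 1 = 50707.
SEQ of data segment i = (ISN + 1) + sum of payload sizes of segments 1..i-1.
Segment 1: SEQ = 50707, payload = 1384 bytes
Segment 2: SEQ = 52091, payload = 951 bytes
Segment 3: SEQ = 53042, payload = 1097 bytes
SEQ of segment 3 = 50707 + 1384 + 951 = 53042

53042


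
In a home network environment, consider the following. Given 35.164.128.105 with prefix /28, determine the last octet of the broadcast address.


Given: IP = 35.164.128.105, prefix = /28
Host bits = 32 - 28 = 4
Network last octet = 105 AND mask = 96
Host part size = 2^4 - 1 = 15
Broadcast last octet = 96 OR 15 = 111

111


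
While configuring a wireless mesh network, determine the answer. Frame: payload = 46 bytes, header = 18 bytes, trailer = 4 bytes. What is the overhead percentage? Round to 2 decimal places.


Given: payload = 46 B, header = 18 B, trailer = 4 B
Overhead bytes = header + trailer = 18 + 4 = 22
Total frame = payload + overhead = 46 + 22 = 68
Overhead % = 22 / 68 * 100 = 32.3529% -> 32.35% (2 dp)

32.35


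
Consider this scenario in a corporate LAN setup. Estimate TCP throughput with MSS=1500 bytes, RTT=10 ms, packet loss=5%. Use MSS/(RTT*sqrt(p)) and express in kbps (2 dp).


Given: MSS = 1500 bytes, RTT = 10 ms, loss = 5%
RTT in seconds = 10 / 1000 = 0.01
Loss rate = 5% = 0.05
sqrt(loss) = sqrt(0.05) = 0.223606797750
Throughput (bytes/s) = 1500 / (0.01 * 0.223606797750) = 670820.3932
Throughput (kbps) = 670820.3932 * 8 / 1000 = 5366.563146 -> 5366.56 kbps (2 dp)

5366.56


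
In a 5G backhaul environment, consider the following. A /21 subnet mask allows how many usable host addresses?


Given: subnet mask /21
Host bits = 32 - 21 = 11
Total addresses = 2^11 = 2048
Usable hosts = 2048 - 2 (network + broadcast) = 2046

2046


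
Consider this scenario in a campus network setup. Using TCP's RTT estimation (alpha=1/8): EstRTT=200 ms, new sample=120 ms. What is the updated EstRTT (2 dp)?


Given: EstRTT = 200 ms, SampleRTT = 120 ms, alpha = 1/8
New EstRTT = (1 - alpha) * EstRTT + alpha * SampleRTT
(7/8) * 200 = 175
(1/8) * 120 = 15
New EstRTT = 175 + 15 = 190 ms -> 190.00 ms (2 dp)

190.00


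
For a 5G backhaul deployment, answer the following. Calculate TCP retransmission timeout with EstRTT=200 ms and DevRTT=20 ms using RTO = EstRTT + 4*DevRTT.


Given: EstRTT = 200 ms, DevRTT = 20 ms
Timeout = EstRTT + 4 * DevRTT
4 * DevRTT = 4 * 20 = 80
Timeout = 200 + 80 = 280 ms

280


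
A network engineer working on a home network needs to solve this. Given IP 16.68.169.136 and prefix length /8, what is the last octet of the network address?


Given: IP = 16.68.169.136, prefix = /8
Subnet mask = 255.0.0.0
Last octet of IP: 136
Last octet of mask: 0
Network last octet = 136 AND 0 = 0

0


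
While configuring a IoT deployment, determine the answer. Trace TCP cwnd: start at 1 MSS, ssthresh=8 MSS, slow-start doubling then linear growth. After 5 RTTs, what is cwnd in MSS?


RTT 0: cwnd = 1 MSS (initial)
RTT 1: cwnd = 2 MSS (slow start, doubled)
RTT 2: cwnd = 4 MSS (slow start, doubled)
RTT 3: cwnd = 8 MSS (slow start, doubled)
RTT 4: cwnd = 9 MSS (congestion avoidance, +1)
RTT 5: cwnd = 10 MSS (congestion avoidance, +1)

10


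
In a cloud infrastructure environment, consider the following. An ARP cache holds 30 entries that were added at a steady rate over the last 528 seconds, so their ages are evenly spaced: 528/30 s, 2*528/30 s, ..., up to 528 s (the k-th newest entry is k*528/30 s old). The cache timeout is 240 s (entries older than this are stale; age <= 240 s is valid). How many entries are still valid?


Ages are k * 528/30 s for k = 1..30 (spacing = 17.6000 s).
Entry k is valid iff k * 528/30 <= 240 iff k <= 30 * 240 / 528 = 13.6364
n_valid = floor(13.6364) = 13
(n_stale = 30 - 13 = 17)

13


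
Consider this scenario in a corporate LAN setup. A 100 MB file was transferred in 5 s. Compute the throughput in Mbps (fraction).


Given: file = 100 MB, time = 5 s
File in Mb = 100 * 8 = 800 Mb
Throughput = 800 / 5 Mbps
Throughput = 160 Mbps

160


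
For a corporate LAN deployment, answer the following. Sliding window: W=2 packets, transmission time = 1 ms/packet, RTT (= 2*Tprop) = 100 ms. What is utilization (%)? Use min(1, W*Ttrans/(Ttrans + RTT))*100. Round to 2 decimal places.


Given: W = 2, Ttrans = 1 ms, RTT = 100 ms (= 2 * Tprop, Tprop = 50 ms)
Cycle time = Ttrans + RTT = 1 + 100 = 101 ms (first packet sent until its ACK returns)
W * Ttrans = 2 * 1 = 2 ms of sending per cycle
W * Ttrans / (Ttrans + RTT) = 2 / 101 = 0.019802
U = min(1, 0.019802) = 0.019802
U% = 1.98%

1.98


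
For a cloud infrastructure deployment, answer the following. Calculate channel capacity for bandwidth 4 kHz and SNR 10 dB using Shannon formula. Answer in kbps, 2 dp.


Given: B = 4 kHz, SNR = 10 dB
SNR linear = 10^(10/10) = 10
1 + SNR = 11
log2(11) = 3.4594316186
C = 4 * 1000 * 3.4594316186 = 13837.7265 bps
C = 13.837726 kbps -> 13.84 kbps (2 dp)

13.84


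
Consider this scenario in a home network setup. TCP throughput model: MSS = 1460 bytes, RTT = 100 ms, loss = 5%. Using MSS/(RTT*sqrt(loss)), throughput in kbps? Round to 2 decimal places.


Given: MSS = 1460 bytes, RTT = 100 ms, loss = 5%
RTT in seconds = 100 / 1000 = 0.1
Loss rate = 5% = 0.05
sqrt(loss) = sqrt(0.05) = 0.223606797750
Throughput (bytes/s) = 1460 / (0.1 * 0.223606797750) = 65293.1849
Throughput (kbps) = 65293.1849 * 8 / 1000 = 522.345480 -> 522.35 kbps (2 dp)

522.35


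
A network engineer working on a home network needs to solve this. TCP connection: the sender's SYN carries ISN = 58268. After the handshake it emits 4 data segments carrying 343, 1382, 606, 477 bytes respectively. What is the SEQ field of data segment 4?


The SYN occupies sequence number ISN = 58268, so the first data byte is ISN + 1 = 58269.
SEQ of data segment i = (ISN + 1) + sum of payload sizes of segments 1..i-1.
Segment 1: SEQ = 58269, payload = 343 bytes
Segment 2: SEQ = 58612, payload = 1382 bytes
Segment 3: SEQ = 59994, payload = 606 bytes
Segment 4: SEQ = 60600, payload = 477 bytes
SEQ of segment 4 = 58269 + 343 + 1382 + 606 = 60600

60600
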